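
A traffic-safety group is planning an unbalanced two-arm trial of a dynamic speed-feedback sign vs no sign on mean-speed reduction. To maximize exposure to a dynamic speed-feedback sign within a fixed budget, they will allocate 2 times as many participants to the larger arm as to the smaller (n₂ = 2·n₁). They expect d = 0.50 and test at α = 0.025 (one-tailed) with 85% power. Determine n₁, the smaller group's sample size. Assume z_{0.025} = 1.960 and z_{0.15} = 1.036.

n₁ = 54

With allocation ratio k = n₂/n₁ = 2, Var(x̄₁−x̄₂) = σ²(1/n₁ + 1/(k·n₁)) = σ²·(k+1)/(k·n₁).
So n₁ = (1 + 1/k)·((z_{α} + z_β)/d)² = 1.500 × (2.996/0.50)².
n₁ = 1.500 × 35.90 = 53.9.
Round up: n₁ = 54, giving n₂ = 2 × 54 = 108.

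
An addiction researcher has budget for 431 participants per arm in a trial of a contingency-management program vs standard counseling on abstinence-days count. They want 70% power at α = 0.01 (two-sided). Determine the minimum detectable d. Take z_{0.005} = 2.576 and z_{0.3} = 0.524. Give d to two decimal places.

d_min ≈ 0.21

For two independent groups of n = 431 each: d_min = (z_{α/2} + z_β)·√(2/n).
z-sum = 2.576 + 0.524 = 3.100.
d_min = 3.100 × √(2/431) = 3.100 × 0.0681 = 0.211.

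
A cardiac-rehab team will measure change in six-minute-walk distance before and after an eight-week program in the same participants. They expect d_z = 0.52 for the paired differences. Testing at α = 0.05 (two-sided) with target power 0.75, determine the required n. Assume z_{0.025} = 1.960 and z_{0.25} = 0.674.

For a paired (one-sample on differences) test: n = ((z_{α/2} + z_β) / d)².
z_{α/2} + z_β = 1.960 + 0.674 = 2.634.
n = (2.634 / 0.52)² = 5.065² = 25.66.
Round up.

n = 26 pairs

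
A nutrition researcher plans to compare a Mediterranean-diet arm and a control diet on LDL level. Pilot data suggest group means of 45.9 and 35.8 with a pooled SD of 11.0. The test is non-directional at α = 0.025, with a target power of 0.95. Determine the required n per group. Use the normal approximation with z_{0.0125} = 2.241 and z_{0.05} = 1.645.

Cohen's d = |M₁ − M₂| / SD_pooled = |45.9 − 35.8| / 11.0 = 10.1 / 11.0 = 0.918.
For two independent groups with equal n: n = 2·((z_{α/2} + z_β) / d)².
z_{α/2} + z_β = 2.241 + 1.645 = 3.886.
n = 2 × (3.886 / 0.918)² = 2 × 4.233² = 2 × 17.92 = 35.8.
Round up to the next whole participant.

n = 36 per group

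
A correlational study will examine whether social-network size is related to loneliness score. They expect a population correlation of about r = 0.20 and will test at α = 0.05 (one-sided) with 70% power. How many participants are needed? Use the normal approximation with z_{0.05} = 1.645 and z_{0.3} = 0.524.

n = 118

Fisher's z: C = ½·ln((1+r)/(1−r)) = ½·ln(1.5000) = 0.2027.
n = ((z_{α} + z_β)/C)² + 3.
(1.645 + 0.524) / 0.2027 = 2.169 / 0.2027 = 10.701.
n = 10.701² + 3 = 114.50 + 3 = 117.5.
Round up.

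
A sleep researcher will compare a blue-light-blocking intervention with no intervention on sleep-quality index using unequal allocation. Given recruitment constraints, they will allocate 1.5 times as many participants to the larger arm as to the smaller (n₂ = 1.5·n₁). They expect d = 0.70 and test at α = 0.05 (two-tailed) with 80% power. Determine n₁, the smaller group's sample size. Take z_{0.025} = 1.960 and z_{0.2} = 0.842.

n₁ = 27

With allocation ratio k = n₂/n₁ = 1.5, Var(x̄₁−x̄₂) = σ²(1/n₁ + 1/(k·n₁)) = σ²·(k+1)/(k·n₁).
So n₁ = (1 + 1/k)·((z_{α/2} + z_β)/d)² = 1.667 × (2.802/0.70)².
n₁ = 1.667 × 16.02 = 26.7.
Round up: n₁ = 27, giving n₂ = ⌈1.5 × 27⌉ = ⌈40.5⌉ = 41.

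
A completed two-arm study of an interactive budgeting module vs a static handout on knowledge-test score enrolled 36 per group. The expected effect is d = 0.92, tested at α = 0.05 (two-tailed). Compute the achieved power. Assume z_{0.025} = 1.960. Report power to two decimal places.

power ≈ 0.97

For two equal groups, power = Φ(d·√(n/2) − z_{α/2}).
d·√(n/2) = 0.92 × √(36/2) = 0.92 × 4.243 = 3.903.
z_β = 3.903 − 1.960 = 1.943.
Power = Φ(1.943) = 0.974.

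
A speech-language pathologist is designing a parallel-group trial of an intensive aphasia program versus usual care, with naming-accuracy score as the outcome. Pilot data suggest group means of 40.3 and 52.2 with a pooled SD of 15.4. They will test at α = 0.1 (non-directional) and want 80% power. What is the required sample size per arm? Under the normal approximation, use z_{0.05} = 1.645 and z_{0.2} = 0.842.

Cohen's d = |M₁ − M₂| / SD_pooled = |40.3 − 52.2| / 15.4 = 11.9 / 15.4 = 0.773.
For two independent groups with equal n: n = 2·((z_{α/2} + z_β) / d)².
z_{α/2} + z_β = 1.645 + 0.842 = 2.487.
n = 2 × (2.487 / 0.773)² = 2 × 3.217² = 2 × 10.35 = 20.7.
Round up to the next whole participant.

n = 21 per group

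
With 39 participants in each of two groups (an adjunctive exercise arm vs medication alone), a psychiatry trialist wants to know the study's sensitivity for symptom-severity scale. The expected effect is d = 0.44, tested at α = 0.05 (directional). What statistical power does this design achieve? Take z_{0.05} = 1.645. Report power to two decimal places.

For two equal groups, power = Φ(d·√(n/2) − z_{α}).
d·√(n/2) = 0.44 × √(39/2) = 0.44 × 4.416 = 1.943.
z_β = 1.943 − 1.645 = 0.298.
Power = Φ(0.298) = 0.617.

power ≈ 0.62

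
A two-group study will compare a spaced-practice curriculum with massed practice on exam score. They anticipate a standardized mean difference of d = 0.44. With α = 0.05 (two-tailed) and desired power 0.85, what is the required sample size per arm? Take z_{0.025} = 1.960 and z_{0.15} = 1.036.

n = 93 per group

For two independent groups with equal n: n = 2·((z_{α/2} + z_β) / d)².
z_{α/2} + z_β = 1.960 + 1.036 = 2.996.
n = 2 × (2.996 / 0.44)² = 2 × 6.809² = 2 × 46.36 = 92.7.
Round up to the next whole participant.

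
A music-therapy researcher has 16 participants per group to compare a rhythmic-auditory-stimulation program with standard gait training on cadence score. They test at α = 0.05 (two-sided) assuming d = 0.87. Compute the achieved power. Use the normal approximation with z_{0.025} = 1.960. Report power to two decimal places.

For two equal groups, power = Φ(d·√(n/2) − z_{α/2}).
d·√(n/2) = 0.87 × √(16/2) = 0.87 × 2.828 = 2.461.
z_β = 2.461 − 1.960 = 0.501.
Power = Φ(0.501) = 0.692.

power ≈ 0.69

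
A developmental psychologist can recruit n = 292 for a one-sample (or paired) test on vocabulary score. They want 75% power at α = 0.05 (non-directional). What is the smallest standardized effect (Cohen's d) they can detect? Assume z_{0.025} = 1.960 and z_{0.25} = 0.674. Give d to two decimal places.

d_min ≈ 0.15

For a single sample (or paired design) of n = 292: d_min = (z_{α/2} + z_β)/√n.
z-sum = 1.960 + 0.674 = 2.634.
d_min = 2.634 / √292 = 2.634 / 17.088 = 0.154.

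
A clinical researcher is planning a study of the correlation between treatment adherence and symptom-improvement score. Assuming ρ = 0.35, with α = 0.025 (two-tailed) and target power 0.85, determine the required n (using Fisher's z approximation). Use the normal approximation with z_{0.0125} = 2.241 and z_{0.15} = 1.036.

n = 84

Fisher's z: C = ½·ln((1+r)/(1−r)) = ½·ln(2.0769) = 0.3654.
n = ((z_{α/2} + z_β)/C)² + 3.
(2.241 + 1.036) / 0.3654 = 3.277 / 0.3654 = 8.968.
n = 8.968² + 3 = 80.43 + 3 = 83.4.
Round up.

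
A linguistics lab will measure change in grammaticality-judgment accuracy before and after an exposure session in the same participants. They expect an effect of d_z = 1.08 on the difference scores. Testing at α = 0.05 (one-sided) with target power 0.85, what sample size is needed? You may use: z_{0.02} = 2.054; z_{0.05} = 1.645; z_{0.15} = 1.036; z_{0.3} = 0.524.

n = 7 pairs

For a paired (one-sample on differences) test: n = ((z_{α} + z_β) / d)².
z_{α} + z_β = 1.645 + 1.036 = 2.681.
n = (2.681 / 1.08)² = 2.482² = 6.16.
Round up.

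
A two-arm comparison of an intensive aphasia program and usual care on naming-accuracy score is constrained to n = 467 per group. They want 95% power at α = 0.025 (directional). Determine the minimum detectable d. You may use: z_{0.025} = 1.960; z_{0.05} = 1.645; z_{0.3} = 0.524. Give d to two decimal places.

d_min ≈ 0.24

For two independent groups of n = 467 each: d_min = (z_{α} + z_β)·√(2/n).
z-sum = 1.960 + 1.645 = 3.605.
d_min = 3.605 × √(2/467) = 3.605 × 0.0654 = 0.236.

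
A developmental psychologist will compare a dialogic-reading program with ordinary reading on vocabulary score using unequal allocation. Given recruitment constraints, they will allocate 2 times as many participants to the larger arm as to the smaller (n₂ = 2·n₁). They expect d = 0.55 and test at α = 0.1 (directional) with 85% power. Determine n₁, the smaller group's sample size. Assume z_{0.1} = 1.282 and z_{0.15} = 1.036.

With allocation ratio k = n₂/n₁ = 2, Var(x̄₁−x̄₂) = σ²(1/n₁ + 1/(k·n₁)) = σ²·(k+1)/(k·n₁).
So n₁ = (1 + 1/k)·((z_{α} + z_β)/d)² = 1.500 × (2.318/0.55)².
n₁ = 1.500 × 17.76 = 26.6.
Round up: n₁ = 27, giving n₂ = 2 × 27 = 54.

n₁ = 27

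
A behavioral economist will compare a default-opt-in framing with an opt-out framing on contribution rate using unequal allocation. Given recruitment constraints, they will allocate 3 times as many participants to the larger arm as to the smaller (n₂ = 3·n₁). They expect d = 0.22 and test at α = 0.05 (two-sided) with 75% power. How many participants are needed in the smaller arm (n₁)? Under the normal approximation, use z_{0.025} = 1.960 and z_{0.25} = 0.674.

With allocation ratio k = n₂/n₁ = 3, Var(x̄₁−x̄₂) = σ²(1/n₁ + 1/(k·n₁)) = σ²·(k+1)/(k·n₁).
So n₁ = (1 + 1/k)·((z_{α/2} + z_β)/d)² = 1.333 × (2.634/0.22)².
n₁ = 1.333 × 143.35 = 191.1.
Round up: n₁ = 192, giving n₂ = 3 × 192 = 576.

n₁ = 192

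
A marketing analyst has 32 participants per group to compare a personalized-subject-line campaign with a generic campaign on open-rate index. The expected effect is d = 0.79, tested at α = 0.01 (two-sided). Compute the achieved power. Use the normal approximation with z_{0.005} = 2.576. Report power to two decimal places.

For two equal groups, power = Φ(d·√(n/2) − z_{α/2}).
d·√(n/2) = 0.79 × √(32/2) = 0.79 × 4.000 = 3.160.
z_β = 3.160 − 2.576 = 0.584.
Power = Φ(0.584) = 0.720.

power ≈ 0.72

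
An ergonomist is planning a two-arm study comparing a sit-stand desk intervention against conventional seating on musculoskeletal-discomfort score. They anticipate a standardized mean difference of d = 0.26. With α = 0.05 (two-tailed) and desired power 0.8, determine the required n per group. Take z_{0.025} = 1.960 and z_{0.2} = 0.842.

n = 233 per group

For two independent groups with equal n: n = 2·((z_{α/2} + z_β) / d)².
z_{α/2} + z_β = 1.960 + 0.842 = 2.802.
n = 2 × (2.802 / 0.26)² = 2 × 10.777² = 2 × 116.14 = 232.3.
Round up to the next whole participant.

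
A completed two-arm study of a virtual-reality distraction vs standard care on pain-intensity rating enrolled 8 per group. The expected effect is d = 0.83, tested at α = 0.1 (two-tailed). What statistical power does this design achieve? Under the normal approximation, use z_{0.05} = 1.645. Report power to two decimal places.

For two equal groups, power = Φ(d·√(n/2) − z_{α/2}).
d·√(n/2) = 0.83 × √(8/2) = 0.83 × 2.000 = 1.660.
z_β = 1.660 − 1.645 = 0.015.
Power = Φ(0.015) = 0.506.

power ≈ 0.51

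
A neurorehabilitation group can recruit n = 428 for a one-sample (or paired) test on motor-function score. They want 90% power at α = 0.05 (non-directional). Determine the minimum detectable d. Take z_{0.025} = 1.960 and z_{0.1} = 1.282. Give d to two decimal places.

d_min ≈ 0.16

For a single sample (or paired design) of n = 428: d_min = (z_{α/2} + z_β)/√n.
z-sum = 1.960 + 1.282 = 3.242.
d_min = 3.242 / √428 = 3.242 / 20.688 = 0.157.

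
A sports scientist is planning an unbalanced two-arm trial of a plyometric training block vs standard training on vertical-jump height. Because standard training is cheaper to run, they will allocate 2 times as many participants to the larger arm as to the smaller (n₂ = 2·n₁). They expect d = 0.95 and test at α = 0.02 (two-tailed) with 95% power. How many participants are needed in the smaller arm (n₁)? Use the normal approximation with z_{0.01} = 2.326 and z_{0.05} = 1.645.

n₁ = 27

With allocation ratio k = n₂/n₁ = 2, Var(x̄₁−x̄₂) = σ²(1/n₁ + 1/(k·n₁)) = σ²·(k+1)/(k·n₁).
So n₁ = (1 + 1/k)·((z_{α/2} + z_β)/d)² = 1.500 × (3.971/0.95)².
n₁ = 1.500 × 17.47 = 26.2.
Round up: n₁ = 27, giving n₂ = 2 × 27 = 54.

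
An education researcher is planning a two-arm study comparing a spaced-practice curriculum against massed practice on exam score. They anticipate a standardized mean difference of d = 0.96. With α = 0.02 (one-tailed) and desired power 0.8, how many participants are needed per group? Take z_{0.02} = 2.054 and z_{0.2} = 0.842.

n = 19 per group

For two independent groups with equal n: n = 2·((z_{α} + z_β) / d)².
z_{α} + z_β = 2.054 + 0.842 = 2.896.
n = 2 × (2.896 / 0.96)² = 2 × 3.017² = 2 × 9.10 = 18.2.
Round up to the next whole participant.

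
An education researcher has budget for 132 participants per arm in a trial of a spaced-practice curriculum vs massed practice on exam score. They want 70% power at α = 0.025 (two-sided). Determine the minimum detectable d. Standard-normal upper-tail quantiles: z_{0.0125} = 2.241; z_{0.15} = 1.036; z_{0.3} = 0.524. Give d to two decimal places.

d_min ≈ 0.34

For two independent groups of n = 132 each: d_min = (z_{α/2} + z_β)·√(2/n).
z-sum = 2.241 + 0.524 = 2.765.
d_min = 2.765 × √(2/132) = 2.765 × 0.1231 = 0.340.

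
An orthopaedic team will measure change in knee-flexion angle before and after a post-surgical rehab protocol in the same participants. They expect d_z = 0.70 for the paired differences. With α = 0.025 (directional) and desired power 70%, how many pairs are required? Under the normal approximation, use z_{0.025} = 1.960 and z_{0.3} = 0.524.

n = 13 pairs

For a paired (one-sample on differences) test: n = ((z_{α} + z_β) / d)².
z_{α} + z_β = 1.960 + 0.524 = 2.484.
n = (2.484 / 0.70)² = 3.549² = 12.59.
Round up.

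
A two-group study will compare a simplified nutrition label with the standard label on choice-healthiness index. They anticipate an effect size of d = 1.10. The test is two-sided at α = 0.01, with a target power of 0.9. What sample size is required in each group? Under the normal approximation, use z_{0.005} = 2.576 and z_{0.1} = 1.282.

n = 25 per group

For two independent groups with equal n: n = 2·((z_{α/2} + z_β) / d)².
z_{α/2} + z_β = 2.576 + 1.282 = 3.858.
n = 2 × (3.858 / 1.10)² = 2 × 3.507² = 2 × 12.30 = 24.6.
Round up to the next whole participant.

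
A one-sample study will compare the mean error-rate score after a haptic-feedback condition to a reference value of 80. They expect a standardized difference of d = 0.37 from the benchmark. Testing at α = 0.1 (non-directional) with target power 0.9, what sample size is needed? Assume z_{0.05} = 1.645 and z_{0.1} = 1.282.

For a one-sample test: n = ((z_{α/2} + z_β) / d)².
z_{α/2} + z_β = 1.645 + 1.282 = 2.927.
n = (2.927 / 0.37)² = 7.911² = 62.58.
Round up.

n = 63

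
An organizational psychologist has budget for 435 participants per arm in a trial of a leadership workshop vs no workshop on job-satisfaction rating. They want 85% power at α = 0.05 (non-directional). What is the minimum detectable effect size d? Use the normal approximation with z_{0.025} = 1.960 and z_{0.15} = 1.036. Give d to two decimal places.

d_min ≈ 0.20

For two independent groups of n = 435 each: d_min = (z_{α/2} + z_β)·√(2/n).
z-sum = 1.960 + 1.036 = 2.996.
d_min = 2.996 × √(2/435) = 2.996 × 0.0678 = 0.203.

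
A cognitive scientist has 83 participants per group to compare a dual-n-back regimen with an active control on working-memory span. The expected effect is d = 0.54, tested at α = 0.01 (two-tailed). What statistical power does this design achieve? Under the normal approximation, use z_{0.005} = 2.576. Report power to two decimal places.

power ≈ 0.82

For two equal groups, power = Φ(d·√(n/2) − z_{α/2}).
d·√(n/2) = 0.54 × √(83/2) = 0.54 × 6.442 = 3.479.
z_β = 3.479 − 2.576 = 0.903.
Power = Φ(0.903) = 0.817.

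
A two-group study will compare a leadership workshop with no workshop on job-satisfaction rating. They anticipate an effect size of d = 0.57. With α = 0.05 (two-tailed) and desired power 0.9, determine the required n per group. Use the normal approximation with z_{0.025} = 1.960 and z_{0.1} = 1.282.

For two independent groups with equal n: n = 2·((z_{α/2} + z_β) / d)².
z_{α/2} + z_β = 1.960 + 1.282 = 3.242.
n = 2 × (3.242 / 0.57)² = 2 × 5.688² = 2 × 32.35 = 64.7.
Round up to the next whole participant.

n = 65 per group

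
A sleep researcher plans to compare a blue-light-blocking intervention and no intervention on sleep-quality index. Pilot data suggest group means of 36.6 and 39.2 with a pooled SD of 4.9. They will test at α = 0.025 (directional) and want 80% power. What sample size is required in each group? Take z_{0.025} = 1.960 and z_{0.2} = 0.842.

Cohen's d = |M₁ − M₂| / SD_pooled = |36.6 − 39.2| / 4.9 = 2.6 / 4.9 = 0.531.
For two independent groups with equal n: n = 2·((z_{α} + z_β) / d)².
z_{α} + z_β = 1.960 + 0.842 = 2.802.
n = 2 × (2.802 / 0.531)² = 2 × 5.277² = 2 × 27.84 = 55.7.
Round up to the next whole participant.

n = 56 per group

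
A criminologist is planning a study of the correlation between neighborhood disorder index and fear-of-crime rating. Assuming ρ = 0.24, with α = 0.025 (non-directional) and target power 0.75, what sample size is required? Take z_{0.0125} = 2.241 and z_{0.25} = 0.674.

Fisher's z: C = ½·ln((1+r)/(1−r)) = ½·ln(1.6316) = 0.2448.
n = ((z_{α/2} + z_β)/C)² + 3.
(2.241 + 0.674) / 0.2448 = 2.915 / 0.2448 = 11.908.
n = 11.908² + 3 = 141.79 + 3 = 144.8.
Round up.

n = 145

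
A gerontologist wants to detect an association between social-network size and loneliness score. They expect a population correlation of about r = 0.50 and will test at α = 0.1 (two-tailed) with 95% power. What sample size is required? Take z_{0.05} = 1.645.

Fisher's z: C = ½·ln((1+r)/(1−r)) = ½·ln(3.0000) = 0.5493.
n = ((z_{α/2} + z_β)/C)² + 3.
(1.645 + 1.645) / 0.5493 = 3.290 / 0.5493 = 5.989.
n = 5.989² + 3 = 35.87 + 3 = 38.9.
Round up.

n = 39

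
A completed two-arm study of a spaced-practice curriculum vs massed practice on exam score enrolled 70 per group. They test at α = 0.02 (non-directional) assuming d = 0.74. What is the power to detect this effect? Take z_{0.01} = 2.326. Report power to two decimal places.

For two equal groups, power = Φ(d·√(n/2) − z_{α/2}).
d·√(n/2) = 0.74 × √(70/2) = 0.74 × 5.916 = 4.378.
z_β = 4.378 − 2.326 = 2.052.
Power = Φ(2.052) = 0.980.

power ≈ 0.98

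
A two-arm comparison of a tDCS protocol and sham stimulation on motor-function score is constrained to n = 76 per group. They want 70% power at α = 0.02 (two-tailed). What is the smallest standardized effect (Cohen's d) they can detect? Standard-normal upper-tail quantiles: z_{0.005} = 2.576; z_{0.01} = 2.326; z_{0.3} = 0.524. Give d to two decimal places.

d_min ≈ 0.46

For two independent groups of n = 76 each: d_min = (z_{α/2} + z_β)·√(2/n).
z-sum = 2.326 + 0.524 = 2.850.
d_min = 2.850 × √(2/76) = 2.850 × 0.1622 = 0.462.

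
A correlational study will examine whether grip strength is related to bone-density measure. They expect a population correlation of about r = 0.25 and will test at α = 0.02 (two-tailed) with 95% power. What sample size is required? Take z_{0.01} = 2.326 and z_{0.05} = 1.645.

n = 245

Fisher's z: C = ½·ln((1+r)/(1−r)) = ½·ln(1.6667) = 0.2554.
n = ((z_{α/2} + z_β)/C)² + 3.
(2.326 + 1.645) / 0.2554 = 3.971 / 0.2554 = 15.548.
n = 15.548² + 3 = 241.75 + 3 = 244.7.
Round up.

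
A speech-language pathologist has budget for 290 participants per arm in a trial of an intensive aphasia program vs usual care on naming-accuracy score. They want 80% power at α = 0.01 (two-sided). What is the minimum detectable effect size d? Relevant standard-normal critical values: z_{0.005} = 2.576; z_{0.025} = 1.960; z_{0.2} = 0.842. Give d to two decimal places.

For two independent groups of n = 290 each: d_min = (z_{α/2} + z_β)·√(2/n).
z-sum = 2.576 + 0.842 = 3.418.
d_min = 3.418 × √(2/290) = 3.418 × 0.0830 = 0.284.

d_min ≈ 0.28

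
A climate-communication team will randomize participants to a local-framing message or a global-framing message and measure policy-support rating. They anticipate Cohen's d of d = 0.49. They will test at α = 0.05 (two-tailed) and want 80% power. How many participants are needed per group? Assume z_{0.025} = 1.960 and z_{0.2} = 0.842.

n = 66 per group

For two independent groups with equal n: n = 2·((z_{α/2} + z_β) / d)².
z_{α/2} + z_β = 1.960 + 0.842 = 2.802.
n = 2 × (2.802 / 0.49)² = 2 × 5.718² = 2 × 32.70 = 65.4.
Round up to the next whole participant.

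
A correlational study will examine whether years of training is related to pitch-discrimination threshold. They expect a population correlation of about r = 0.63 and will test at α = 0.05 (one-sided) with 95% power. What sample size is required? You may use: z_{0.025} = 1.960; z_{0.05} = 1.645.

Fisher's z: C = ½·ln((1+r)/(1−r)) = ½·ln(4.4054) = 0.7414.
n = ((z_{α} + z_β)/C)² + 3.
(1.645 + 1.645) / 0.7414 = 3.290 / 0.7414 = 4.438.
n = 4.438² + 3 = 19.69 + 3 = 22.7.
Round up.

n = 23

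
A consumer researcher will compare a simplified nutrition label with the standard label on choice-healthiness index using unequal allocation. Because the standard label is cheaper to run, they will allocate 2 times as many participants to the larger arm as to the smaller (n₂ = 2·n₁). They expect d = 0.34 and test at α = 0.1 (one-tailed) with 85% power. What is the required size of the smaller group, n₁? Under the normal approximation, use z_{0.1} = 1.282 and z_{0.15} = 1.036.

n₁ = 70

With allocation ratio k = n₂/n₁ = 2, Var(x̄₁−x̄₂) = σ²(1/n₁ + 1/(k·n₁)) = σ²·(k+1)/(k·n₁).
So n₁ = (1 + 1/k)·((z_{α} + z_β)/d)² = 1.500 × (2.318/0.34)².
n₁ = 1.500 × 46.48 = 69.7.
Round up: n₁ = 70, giving n₂ = 2 × 70 = 140.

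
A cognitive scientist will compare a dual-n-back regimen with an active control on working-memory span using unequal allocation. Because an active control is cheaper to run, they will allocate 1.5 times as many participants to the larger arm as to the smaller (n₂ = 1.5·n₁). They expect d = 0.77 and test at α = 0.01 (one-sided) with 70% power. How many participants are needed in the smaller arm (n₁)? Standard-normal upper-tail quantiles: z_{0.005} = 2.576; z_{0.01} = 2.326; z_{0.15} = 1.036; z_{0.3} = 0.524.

With allocation ratio k = n₂/n₁ = 1.5, Var(x̄₁−x̄₂) = σ²(1/n₁ + 1/(k·n₁)) = σ²·(k+1)/(k·n₁).
So n₁ = (1 + 1/k)·((z_{α} + z_β)/d)² = 1.667 × (2.850/0.77)².
n₁ = 1.667 × 13.70 = 22.8.
Round up: n₁ = 23, giving n₂ = ⌈1.5 × 23⌉ = ⌈34.5⌉ = 35.

n₁ = 23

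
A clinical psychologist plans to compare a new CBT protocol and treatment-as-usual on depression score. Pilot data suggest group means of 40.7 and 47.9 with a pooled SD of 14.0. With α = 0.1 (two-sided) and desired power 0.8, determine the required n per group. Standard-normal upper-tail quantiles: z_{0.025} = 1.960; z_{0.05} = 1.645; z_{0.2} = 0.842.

n = 47 per group

Cohen's d = |M₁ − M₂| / SD_pooled = |40.7 − 47.9| / 14.0 = 7.2 / 14.0 = 0.514.
For two independent groups with equal n: n = 2·((z_{α/2} + z_β) / d)².
z_{α/2} + z_β = 1.645 + 0.842 = 2.487.
n = 2 × (2.487 / 0.514)² = 2 × 4.839² = 2 × 23.41 = 46.8.
Round up to the next whole participant.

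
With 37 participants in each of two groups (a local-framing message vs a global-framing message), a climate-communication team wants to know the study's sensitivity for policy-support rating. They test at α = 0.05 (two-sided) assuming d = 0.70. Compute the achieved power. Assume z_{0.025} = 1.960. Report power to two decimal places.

power ≈ 0.85

For two equal groups, power = Φ(d·√(n/2) − z_{α/2}).
d·√(n/2) = 0.70 × √(37/2) = 0.70 × 4.301 = 3.011.
z_β = 3.011 − 1.960 = 1.051.
Power = Φ(1.051) = 0.853.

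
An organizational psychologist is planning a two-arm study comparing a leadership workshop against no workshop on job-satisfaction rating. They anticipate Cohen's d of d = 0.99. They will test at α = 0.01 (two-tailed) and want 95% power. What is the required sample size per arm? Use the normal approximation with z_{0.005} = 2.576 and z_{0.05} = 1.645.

For two independent groups with equal n: n = 2·((z_{α/2} + z_β) / d)².
z_{α/2} + z_β = 2.576 + 1.645 = 4.221.
n = 2 × (4.221 / 0.99)² = 2 × 4.264² = 2 × 18.18 = 36.4.
Round up to the next whole participant.

n = 37 per group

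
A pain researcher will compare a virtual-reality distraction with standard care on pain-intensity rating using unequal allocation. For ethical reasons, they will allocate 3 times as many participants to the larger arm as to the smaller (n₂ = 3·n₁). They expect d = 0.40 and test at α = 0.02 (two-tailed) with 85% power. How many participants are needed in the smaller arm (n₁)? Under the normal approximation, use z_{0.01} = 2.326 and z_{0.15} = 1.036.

With allocation ratio k = n₂/n₁ = 3, Var(x̄₁−x̄₂) = σ²(1/n₁ + 1/(k·n₁)) = σ²·(k+1)/(k·n₁).
So n₁ = (1 + 1/k)·((z_{α/2} + z_β)/d)² = 1.333 × (3.362/0.40)².
n₁ = 1.333 × 70.64 = 94.2.
Round up: n₁ = 95, giving n₂ = 3 × 95 = 285.

n₁ = 95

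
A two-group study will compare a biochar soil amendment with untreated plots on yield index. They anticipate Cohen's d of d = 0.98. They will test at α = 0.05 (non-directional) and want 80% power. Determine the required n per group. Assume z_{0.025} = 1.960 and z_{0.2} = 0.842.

For two independent groups with equal n: n = 2·((z_{α/2} + z_β) / d)².
z_{α/2} + z_β = 1.960 + 0.842 = 2.802.
n = 2 × (2.802 / 0.98)² = 2 × 2.859² = 2 × 8.17 = 16.3.
Round up to the next whole participant.

n = 17 per group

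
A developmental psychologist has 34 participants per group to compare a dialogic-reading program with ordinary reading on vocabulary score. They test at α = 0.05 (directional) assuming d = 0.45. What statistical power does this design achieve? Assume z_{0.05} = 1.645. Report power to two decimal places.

For two equal groups, power = Φ(d·√(n/2) − z_{α}).
d·√(n/2) = 0.45 × √(34/2) = 0.45 × 4.123 = 1.855.
z_β = 1.855 − 1.645 = 0.210.
Power = Φ(0.210) = 0.583.

power ≈ 0.58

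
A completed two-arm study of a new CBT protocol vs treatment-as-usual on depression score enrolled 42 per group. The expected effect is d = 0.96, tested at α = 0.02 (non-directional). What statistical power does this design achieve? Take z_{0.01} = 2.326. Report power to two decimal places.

power ≈ 0.98

For two equal groups, power = Φ(d·√(n/2) − z_{α/2}).
d·√(n/2) = 0.96 × √(42/2) = 0.96 × 4.583 = 4.399.
z_β = 4.399 − 2.326 = 2.073.
Power = Φ(2.073) = 0.981.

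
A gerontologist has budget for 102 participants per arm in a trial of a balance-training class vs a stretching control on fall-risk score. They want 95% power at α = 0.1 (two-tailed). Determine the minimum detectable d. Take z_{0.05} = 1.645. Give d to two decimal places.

d_min ≈ 0.46

For two independent groups of n = 102 each: d_min = (z_{α/2} + z_β)·√(2/n).
z-sum = 1.645 + 1.645 = 3.290.
d_min = 3.290 × √(2/102) = 3.290 × 0.1400 = 0.461.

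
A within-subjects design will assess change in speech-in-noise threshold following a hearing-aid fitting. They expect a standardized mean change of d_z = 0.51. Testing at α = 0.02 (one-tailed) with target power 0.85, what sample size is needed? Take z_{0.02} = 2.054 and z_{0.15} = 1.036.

n = 37 pairs

For a paired (one-sample on differences) test: n = ((z_{α} + z_β) / d)².
z_{α} + z_β = 2.054 + 1.036 = 3.090.
n = (3.090 / 0.51)² = 6.059² = 36.71.
Round up.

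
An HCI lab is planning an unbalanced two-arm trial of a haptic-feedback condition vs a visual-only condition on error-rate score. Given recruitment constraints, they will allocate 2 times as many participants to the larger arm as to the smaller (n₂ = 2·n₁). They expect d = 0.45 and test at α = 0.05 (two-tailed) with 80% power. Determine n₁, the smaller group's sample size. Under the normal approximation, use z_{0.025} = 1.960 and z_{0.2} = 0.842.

With allocation ratio k = n₂/n₁ = 2, Var(x̄₁−x̄₂) = σ²(1/n₁ + 1/(k·n₁)) = σ²·(k+1)/(k·n₁).
So n₁ = (1 + 1/k)·((z_{α/2} + z_β)/d)² = 1.500 × (2.802/0.45)².
n₁ = 1.500 × 38.77 = 58.2.
Round up: n₁ = 59, giving n₂ = 2 × 59 = 118.

n₁ = 59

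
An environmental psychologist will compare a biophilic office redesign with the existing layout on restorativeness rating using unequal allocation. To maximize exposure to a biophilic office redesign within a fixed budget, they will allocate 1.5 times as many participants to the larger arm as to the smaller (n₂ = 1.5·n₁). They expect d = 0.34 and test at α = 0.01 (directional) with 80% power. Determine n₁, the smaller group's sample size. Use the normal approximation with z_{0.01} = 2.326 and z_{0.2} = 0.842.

With allocation ratio k = n₂/n₁ = 1.5, Var(x̄₁−x̄₂) = σ²(1/n₁ + 1/(k·n₁)) = σ²·(k+1)/(k·n₁).
So n₁ = (1 + 1/k)·((z_{α} + z_β)/d)² = 1.667 × (3.168/0.34)².
n₁ = 1.667 × 86.82 = 144.7.
Round up: n₁ = 145, giving n₂ = ⌈1.5 × 145⌉ = ⌈217.5⌉ = 218.

n₁ = 145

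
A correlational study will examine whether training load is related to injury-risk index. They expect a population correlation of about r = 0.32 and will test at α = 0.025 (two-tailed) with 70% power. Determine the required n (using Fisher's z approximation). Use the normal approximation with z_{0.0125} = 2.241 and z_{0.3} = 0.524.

n = 73

Fisher's z: C = ½·ln((1+r)/(1−r)) = ½·ln(1.9412) = 0.3316.
n = ((z_{α/2} + z_β)/C)² + 3.
(2.241 + 0.524) / 0.3316 = 2.765 / 0.3316 = 8.338.
n = 8.338² + 3 = 69.53 + 3 = 72.5.
Round up.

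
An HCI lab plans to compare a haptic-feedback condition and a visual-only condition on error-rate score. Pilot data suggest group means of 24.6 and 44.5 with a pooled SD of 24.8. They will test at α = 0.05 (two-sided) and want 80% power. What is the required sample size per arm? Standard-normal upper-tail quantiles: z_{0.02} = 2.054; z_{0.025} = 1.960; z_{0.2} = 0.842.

n = 25 per group

Cohen's d = |M₁ − M₂| / SD_pooled = |24.6 − 44.5| / 24.8 = 19.9 / 24.8 = 0.802.
For two independent groups with equal n: n = 2·((z_{α/2} + z_β) / d)².
z_{α/2} + z_β = 1.960 + 0.842 = 2.802.
n = 2 × (2.802 / 0.802)² = 2 × 3.494² = 2 × 12.21 = 24.4.
Round up to the next whole participant.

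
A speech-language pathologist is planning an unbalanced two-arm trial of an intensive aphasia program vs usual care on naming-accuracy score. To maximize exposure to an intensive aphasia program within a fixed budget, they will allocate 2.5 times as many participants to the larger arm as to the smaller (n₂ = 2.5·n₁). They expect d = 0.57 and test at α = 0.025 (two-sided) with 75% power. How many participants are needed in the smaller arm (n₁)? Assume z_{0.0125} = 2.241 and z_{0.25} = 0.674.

With allocation ratio k = n₂/n₁ = 2.5, Var(x̄₁−x̄₂) = σ²(1/n₁ + 1/(k·n₁)) = σ²·(k+1)/(k·n₁).
So n₁ = (1 + 1/k)·((z_{α/2} + z_β)/d)² = 1.400 × (2.915/0.57)².
n₁ = 1.400 × 26.15 = 36.6.
Round up: n₁ = 37, giving n₂ = ⌈2.5 × 37⌉ = ⌈92.5⌉ = 93.

n₁ = 37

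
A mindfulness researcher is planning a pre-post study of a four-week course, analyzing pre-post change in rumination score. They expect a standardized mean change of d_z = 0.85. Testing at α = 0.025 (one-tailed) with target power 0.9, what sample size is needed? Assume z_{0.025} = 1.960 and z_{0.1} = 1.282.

n = 15 pairs

For a paired (one-sample on differences) test: n = ((z_{α} + z_β) / d)².
z_{α} + z_β = 1.960 + 1.282 = 3.242.
n = (3.242 / 0.85)² = 3.814² = 14.55.
Round up.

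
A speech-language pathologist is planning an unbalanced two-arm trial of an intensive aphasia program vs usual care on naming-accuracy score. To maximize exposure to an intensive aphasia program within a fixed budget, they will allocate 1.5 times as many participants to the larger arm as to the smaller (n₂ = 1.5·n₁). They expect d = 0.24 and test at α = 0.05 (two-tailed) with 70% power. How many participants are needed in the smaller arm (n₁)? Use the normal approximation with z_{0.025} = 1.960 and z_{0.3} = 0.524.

n₁ = 179

With allocation ratio k = n₂/n₁ = 1.5, Var(x̄₁−x̄₂) = σ²(1/n₁ + 1/(k·n₁)) = σ²·(k+1)/(k·n₁).
So n₁ = (1 + 1/k)·((z_{α/2} + z_β)/d)² = 1.667 × (2.484/0.24)².
n₁ = 1.667 × 107.12 = 178.5.
Round up: n₁ = 179, giving n₂ = ⌈1.5 × 179⌉ = ⌈268.5⌉ = 269.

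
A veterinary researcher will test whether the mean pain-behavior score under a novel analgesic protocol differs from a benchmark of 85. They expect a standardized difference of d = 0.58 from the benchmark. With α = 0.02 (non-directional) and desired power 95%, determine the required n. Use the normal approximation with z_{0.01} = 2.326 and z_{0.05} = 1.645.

For a one-sample test: n = ((z_{α/2} + z_β) / d)².
z_{α/2} + z_β = 2.326 + 1.645 = 3.971.
n = (3.971 / 0.58)² = 6.847² = 46.88.
Round up.

n = 47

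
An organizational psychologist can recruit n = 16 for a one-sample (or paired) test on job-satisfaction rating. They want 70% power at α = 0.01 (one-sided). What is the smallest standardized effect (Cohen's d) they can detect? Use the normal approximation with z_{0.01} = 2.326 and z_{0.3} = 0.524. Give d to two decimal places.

For a single sample (or paired design) of n = 16: d_min = (z_{α} + z_β)/√n.
z-sum = 2.326 + 0.524 = 2.850.
d_min = 2.850 / √16 = 2.850 / 4.000 = 0.713.

d_min ≈ 0.71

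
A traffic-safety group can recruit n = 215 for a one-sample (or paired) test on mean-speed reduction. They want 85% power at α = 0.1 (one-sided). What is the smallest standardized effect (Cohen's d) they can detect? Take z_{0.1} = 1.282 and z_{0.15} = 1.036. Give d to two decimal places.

For a single sample (or paired design) of n = 215: d_min = (z_{α} + z_β)/√n.
z-sum = 1.282 + 1.036 = 2.318.
d_min = 2.318 / √215 = 2.318 / 14.663 = 0.158.

d_min ≈ 0.16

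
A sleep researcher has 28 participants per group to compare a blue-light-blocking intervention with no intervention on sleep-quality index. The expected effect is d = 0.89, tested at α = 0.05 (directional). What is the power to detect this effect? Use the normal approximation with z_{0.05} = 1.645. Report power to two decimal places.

power ≈ 0.95

For two equal groups, power = Φ(d·√(n/2) − z_{α}).
d·√(n/2) = 0.89 × √(28/2) = 0.89 × 3.742 = 3.330.
z_β = 3.330 − 1.645 = 1.685.
Power = Φ(1.685) = 0.954.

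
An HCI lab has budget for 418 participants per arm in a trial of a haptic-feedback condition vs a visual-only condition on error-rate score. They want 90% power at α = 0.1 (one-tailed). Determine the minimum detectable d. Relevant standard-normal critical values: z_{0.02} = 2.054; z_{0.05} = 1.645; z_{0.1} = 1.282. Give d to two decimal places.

For two independent groups of n = 418 each: d_min = (z_{α} + z_β)·√(2/n).
z-sum = 1.282 + 1.282 = 2.564.
d_min = 2.564 × √(2/418) = 2.564 × 0.0692 = 0.177.

d_min ≈ 0.18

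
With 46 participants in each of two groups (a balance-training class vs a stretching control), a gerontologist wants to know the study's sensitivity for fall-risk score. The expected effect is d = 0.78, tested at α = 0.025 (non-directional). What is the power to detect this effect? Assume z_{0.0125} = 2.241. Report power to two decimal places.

power ≈ 0.93

For two equal groups, power = Φ(d·√(n/2) − z_{α/2}).
d·√(n/2) = 0.78 × √(46/2) = 0.78 × 4.796 = 3.741.
z_β = 3.741 − 2.241 = 1.500.
Power = Φ(1.500) = 0.933.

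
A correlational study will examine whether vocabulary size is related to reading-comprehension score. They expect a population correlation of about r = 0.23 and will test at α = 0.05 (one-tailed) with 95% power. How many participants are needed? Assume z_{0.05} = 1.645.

Fisher's z: C = ½·ln((1+r)/(1−r)) = ½·ln(1.5974) = 0.2342.
n = ((z_{α} + z_β)/C)² + 3.
(1.645 + 1.645) / 0.2342 = 3.290 / 0.2342 = 14.048.
n = 14.048² + 3 = 197.34 + 3 = 200.3.
Round up.

n = 201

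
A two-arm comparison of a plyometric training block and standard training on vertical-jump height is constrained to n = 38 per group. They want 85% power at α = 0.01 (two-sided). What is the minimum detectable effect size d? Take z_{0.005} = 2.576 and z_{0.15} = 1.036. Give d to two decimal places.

d_min ≈ 0.83

For two independent groups of n = 38 each: d_min = (z_{α/2} + z_β)·√(2/n).
z-sum = 2.576 + 1.036 = 3.612.
d_min = 3.612 × √(2/38) = 3.612 × 0.2294 = 0.829.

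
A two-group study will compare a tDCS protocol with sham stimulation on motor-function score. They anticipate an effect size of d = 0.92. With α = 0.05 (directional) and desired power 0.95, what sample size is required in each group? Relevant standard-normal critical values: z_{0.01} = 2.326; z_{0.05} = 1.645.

n = 26 per group

For two independent groups with equal n: n = 2·((z_{α} + z_β) / d)².
z_{α} + z_β = 1.645 + 1.645 = 3.290.
n = 2 × (3.290 / 0.92)² = 2 × 3.576² = 2 × 12.79 = 25.6.
Round up to the next whole participant.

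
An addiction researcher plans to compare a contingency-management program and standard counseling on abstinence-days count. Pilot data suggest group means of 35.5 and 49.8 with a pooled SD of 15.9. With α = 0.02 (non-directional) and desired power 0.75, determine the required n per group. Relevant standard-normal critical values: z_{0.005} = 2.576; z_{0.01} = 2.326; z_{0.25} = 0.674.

Cohen's d = |M₁ − M₂| / SD_pooled = |35.5 − 49.8| / 15.9 = 14.3 / 15.9 = 0.899.
For two independent groups with equal n: n = 2·((z_{α/2} + z_β) / d)².
z_{α/2} + z_β = 2.326 + 0.674 = 3.000.
n = 2 × (3.000 / 0.899)² = 2 × 3.337² = 2 × 11.14 = 22.3.
Round up to the next whole participant.

n = 23 per group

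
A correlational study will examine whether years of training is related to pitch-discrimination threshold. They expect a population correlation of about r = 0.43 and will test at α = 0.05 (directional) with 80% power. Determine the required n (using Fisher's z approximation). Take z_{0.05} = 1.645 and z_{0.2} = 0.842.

n = 33

Fisher's z: C = ½·ln((1+r)/(1−r)) = ½·ln(2.5088) = 0.4599.
n = ((z_{α} + z_β)/C)² + 3.
(1.645 + 0.842) / 0.4599 = 2.487 / 0.4599 = 5.408.
n = 5.408² + 3 = 29.24 + 3 = 32.2.
Round up.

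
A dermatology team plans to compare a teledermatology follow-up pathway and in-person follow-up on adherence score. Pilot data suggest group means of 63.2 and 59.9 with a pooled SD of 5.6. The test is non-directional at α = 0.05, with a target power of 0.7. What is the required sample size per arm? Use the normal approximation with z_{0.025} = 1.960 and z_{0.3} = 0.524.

n = 36 per group

Cohen's d = |M₁ − M₂| / SD_pooled = |63.2 − 59.9| / 5.6 = 3.3 / 5.6 = 0.589.
For two independent groups with equal n: n = 2·((z_{α/2} + z_β) / d)².
z_{α/2} + z_β = 1.960 + 0.524 = 2.484.
n = 2 × (2.484 / 0.589)² = 2 × 4.217² = 2 × 17.79 = 35.6.
Round up to the next whole participant.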